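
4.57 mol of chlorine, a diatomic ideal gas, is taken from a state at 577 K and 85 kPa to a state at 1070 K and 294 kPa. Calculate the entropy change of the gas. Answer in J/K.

ΔS = 35 J/K

ΔS = nC_p ln(T₂/T₁) − nR ln(P₂/P₁), with C_p = 7R/2 = 29.1 J mol⁻¹ K⁻¹ for a diatomic ideal gas.
ΔS = 4.57 × [29.1 × ln(1070/577) − 8.314 × ln(294/85)] = 35 J/K.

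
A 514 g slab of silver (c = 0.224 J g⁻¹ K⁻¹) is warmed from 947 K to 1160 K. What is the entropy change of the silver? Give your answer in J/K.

ΔS = 23.4 J/K

ΔS = ∫dQ_rev/T = m c ln(T₂/T₁) = 514 × 0.224 × ln(1160/947) = 23.4 J/K.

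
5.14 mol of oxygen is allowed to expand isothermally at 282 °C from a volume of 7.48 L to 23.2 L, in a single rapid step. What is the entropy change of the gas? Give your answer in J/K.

Entropy is a state function, so ΔS_gas depends only on the end states.
For an isothermal ideal gas ΔS_gas = nR ln(V₂/V₁) = 5.14 × 8.314 × ln(23.2/7.48) = 48.4 J/K.

ΔS_gas = 48.4 J/K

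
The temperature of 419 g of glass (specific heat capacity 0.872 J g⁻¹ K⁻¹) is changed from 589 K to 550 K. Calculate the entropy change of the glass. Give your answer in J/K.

ΔS = ∫dQ_rev/T = m c ln(T₂/T₁) = 419 × 0.872 × ln(550/589) = -25 J/K.

ΔS = -25 J/K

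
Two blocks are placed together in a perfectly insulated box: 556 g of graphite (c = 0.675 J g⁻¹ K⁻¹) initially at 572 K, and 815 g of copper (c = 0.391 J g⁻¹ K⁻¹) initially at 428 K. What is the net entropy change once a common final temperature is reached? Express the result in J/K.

ΔS_total = 7.17 J/K

Energy balance: T_f = (m₁c₁T₁ + m₂c₂T₂)/(m₁c₁ + m₂c₂) = 505.88 K.
ΔS₁ = m₁c₁ ln(T_f/T₁) = 375.3 × ln(505.88/572) = -46.1 J/K.
ΔS₂ = m₂c₂ ln(T_f/T₂) = 318.665 × ln(505.88/428) = 53.27 J/K.
ΔS_total = -46.1 + 53.27 = 7.17 J/K.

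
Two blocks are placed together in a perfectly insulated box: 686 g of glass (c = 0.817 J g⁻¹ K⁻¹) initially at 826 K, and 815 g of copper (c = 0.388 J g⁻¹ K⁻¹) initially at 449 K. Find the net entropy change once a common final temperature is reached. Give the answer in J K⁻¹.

Energy balance: T_f = (m₁c₁T₁ + m₂c₂T₂)/(m₁c₁ + m₂c₂) = 690.02 K.
ΔS₁ = m₁c₁ ln(T_f/T₁) = 560.462 × ln(690.02/826) = -100.8 J/K.
ΔS₂ = m₂c₂ ln(T_f/T₂) = 316.22 × ln(690.02/449) = 135.9 J/K.
ΔS_total = -100.8 + 135.9 = 35.1 J/K.

ΔS_total = 35.1 J/K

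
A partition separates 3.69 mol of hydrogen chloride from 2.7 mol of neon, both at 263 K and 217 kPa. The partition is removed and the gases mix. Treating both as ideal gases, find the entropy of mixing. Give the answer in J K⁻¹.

ΔS_mix = 36.2 J/K

Mole fractions: x_A = 3.69/6.39 = 0.577, x_B = 0.423.
ΔS_mix = −R(n_A ln x_A + n_B ln x_B) = −8.314 × (3.69 ln 0.577 + 2.7 ln 0.423) = 36.2 J/K.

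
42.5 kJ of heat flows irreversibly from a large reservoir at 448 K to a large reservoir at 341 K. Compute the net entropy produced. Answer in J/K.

ΔS_hot = −Q/T_H = −42500/448 = -94.866 J/K and ΔS_cold = +Q/T_C = 42500/341 = 124.63 J/K.
ΔS_total = -94.866 + 124.63 = 29.8 J/K, positive as the second law requires.

ΔS_total = 29.8 J/K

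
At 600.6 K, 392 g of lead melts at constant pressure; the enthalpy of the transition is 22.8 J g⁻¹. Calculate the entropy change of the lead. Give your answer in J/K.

ΔS = 14.9 J/K

Heat absorbed by the substance: Q = mL = 392 × 22.8 = 8937.6 J.
At constant T, ΔS = Q_rev/T = 8937.6 / 600.6 = 14.9 J/K.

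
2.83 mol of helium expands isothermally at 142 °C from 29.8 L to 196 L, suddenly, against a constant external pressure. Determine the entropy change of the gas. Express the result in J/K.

Entropy is a state function, so ΔS_gas depends only on the end states.
For an isothermal ideal gas ΔS_gas = nR ln(V₂/V₁) = 2.83 × 8.314 × ln(196/29.8) = 44.3 J/K.

ΔS_gas = 44.3 J/K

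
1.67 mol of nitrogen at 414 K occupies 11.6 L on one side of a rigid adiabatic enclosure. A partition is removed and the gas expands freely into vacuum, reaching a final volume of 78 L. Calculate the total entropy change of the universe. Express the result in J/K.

No heat is exchanged and no work is done, so the ideal-gas temperature stays constant.
Entropy is a state function; using a reversible isothermal path, ΔS_gas = nR ln(V₂/V₁) = 1.67 × 8.314 × ln(78/11.6) = 26.5 J/K.
The insulated surroundings exchange no heat, so ΔS_surr = 0 and ΔS_universe = ΔS_gas.

ΔS_universe = 26.5 J/K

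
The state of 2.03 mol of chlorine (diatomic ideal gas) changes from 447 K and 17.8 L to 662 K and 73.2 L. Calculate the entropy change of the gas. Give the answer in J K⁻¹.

ΔS = 40.4 J/K

Entropy is a state function: ΔS = nC_V ln(T₂/T₁) + nR ln(V₂/V₁), with C_V = 5R/2 = 20.79 J mol⁻¹ K⁻¹ for a diatomic ideal gas.
ΔS = 2.03 × [20.79 × ln(662/447) + 8.314 × ln(73.2/17.8)] = 40.4 J/K.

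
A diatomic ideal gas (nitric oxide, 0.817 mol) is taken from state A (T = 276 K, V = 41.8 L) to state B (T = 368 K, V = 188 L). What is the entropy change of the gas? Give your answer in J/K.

Entropy is a state function: ΔS = nC_V ln(T₂/T₁) + nR ln(V₂/V₁), with C_V = 5R/2 = 20.79 J mol⁻¹ K⁻¹ for a diatomic ideal gas.
ΔS = 0.817 × [20.79 × ln(368/276) + 8.314 × ln(188/41.8)] = 15.1 J/K.

ΔS = 15.1 J/K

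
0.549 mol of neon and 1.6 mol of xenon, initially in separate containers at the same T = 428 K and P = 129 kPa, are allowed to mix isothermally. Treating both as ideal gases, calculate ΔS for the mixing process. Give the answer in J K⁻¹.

ΔS_mix = 10.2 J/K

Mole fractions: x_A = 0.549/2.15 = 0.255, x_B = 0.745.
ΔS_mix = −R(n_A ln x_A + n_B ln x_B) = −8.314 × (0.549 ln 0.255 + 1.6 ln 0.745) = 10.2 J/K.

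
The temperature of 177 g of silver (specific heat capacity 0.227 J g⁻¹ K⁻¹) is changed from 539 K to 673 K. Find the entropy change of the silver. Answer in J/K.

ΔS = 8.92 J/K

ΔS = ∫dQ_rev/T = m c ln(T₂/T₁) = 177 × 0.227 × ln(673/539) = 8.92 J/K.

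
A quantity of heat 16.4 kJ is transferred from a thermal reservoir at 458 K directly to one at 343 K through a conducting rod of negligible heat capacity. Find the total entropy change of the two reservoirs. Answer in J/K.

ΔS_hot = −Q/T_H = −16400/458 = -35.81 J/K and ΔS_cold = +Q/T_C = 16400/343 = 47.81 J/K.
ΔS_total = -35.81 + 47.81 = 12 J/K, positive as the second law requires.

ΔS_total = 12 J/K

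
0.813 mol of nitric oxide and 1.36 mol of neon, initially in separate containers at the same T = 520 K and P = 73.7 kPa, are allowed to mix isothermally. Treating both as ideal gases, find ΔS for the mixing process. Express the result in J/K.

ΔS_mix = 11.9 J/K

Mole fractions: x_A = 0.813/2.17 = 0.374, x_B = 0.626.
ΔS_mix = −R(n_A ln x_A + n_B ln x_B) = −8.314 × (0.813 ln 0.374 + 1.36 ln 0.626) = 11.9 J/K.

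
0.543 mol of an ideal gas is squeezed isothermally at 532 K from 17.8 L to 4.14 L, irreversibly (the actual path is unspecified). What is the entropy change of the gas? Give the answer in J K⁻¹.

Entropy is a state function, so ΔS_gas depends only on the end states.
For an isothermal ideal gas ΔS_gas = nR ln(V₂/V₁) = 0.543 × 8.314 × ln(4.14/17.8) = -6.58 J/K.

ΔS_gas = -6.58 J/K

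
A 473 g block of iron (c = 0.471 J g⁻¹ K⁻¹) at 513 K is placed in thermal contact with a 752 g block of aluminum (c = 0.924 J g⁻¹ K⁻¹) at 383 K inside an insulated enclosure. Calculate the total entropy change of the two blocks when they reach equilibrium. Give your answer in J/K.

ΔS_total = 7.56 J/K

Energy balance: T_f = (m₁c₁T₁ + m₂c₂T₂)/(m₁c₁ + m₂c₂) = 414.56 K.
ΔS₁ = m₁c₁ ln(T_f/T₁) = 222.783 × ln(414.56/513) = -47.46 J/K.
ΔS₂ = m₂c₂ ln(T_f/T₂) = 694.848 × ln(414.56/383) = 55.02 J/K.
ΔS_total = -47.46 + 55.02 = 7.56 J/K.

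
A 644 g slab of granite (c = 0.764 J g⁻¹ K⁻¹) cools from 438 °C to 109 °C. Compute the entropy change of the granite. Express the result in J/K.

In kelvin: T₁ = 711.15 K, T₂ = 382.15 K. ΔS = ∫dQ_rev/T = m c ln(T₂/T₁) = 644 × 0.764 × ln(382.15/711.15) = -306 J/K.

ΔS = -306 J/K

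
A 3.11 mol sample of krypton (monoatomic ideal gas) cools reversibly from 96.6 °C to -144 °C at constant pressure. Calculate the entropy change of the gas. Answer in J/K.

ΔS = -68 J/K

In kelvin: T₁ = 369.75 K, T₂ = 129.15 K. At constant pressure, ΔS = nC_p ln(T₂/T₁) with C_p = 5R/2 = 20.79 J mol⁻¹ K⁻¹.
ΔS = 3.11 × 20.79 × ln(129.15/369.75) = -68 J/K.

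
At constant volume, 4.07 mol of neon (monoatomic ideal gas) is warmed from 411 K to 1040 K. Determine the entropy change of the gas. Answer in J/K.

ΔS = 47.1 J/K

At constant volume, ΔS = nC_V ln(T₂/T₁) with C_V = 3R/2 = 12.47 J mol⁻¹ K⁻¹.
ΔS = 4.07 × 12.47 × ln(1040/411) = 47.1 J/K.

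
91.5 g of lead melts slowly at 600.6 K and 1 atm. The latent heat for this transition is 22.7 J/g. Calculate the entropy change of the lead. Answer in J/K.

Heat absorbed by the substance: Q = mL = 91.5 × 22.7 = 2077.05 J.
At constant T, ΔS = Q_rev/T = 2077.05 / 600.6 = 3.46 J/K.

ΔS = 3.46 J/K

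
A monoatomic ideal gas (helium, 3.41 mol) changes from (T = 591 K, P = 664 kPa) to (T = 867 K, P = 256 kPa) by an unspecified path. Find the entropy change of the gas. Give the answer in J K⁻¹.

ΔS = nC_p ln(T₂/T₁) − nR ln(P₂/P₁), with C_p = 5R/2 = 20.79 J mol⁻¹ K⁻¹ for a monoatomic ideal gas.
ΔS = 3.41 × [20.79 × ln(867/591) − 8.314 × ln(256/664)] = 54.2 J/K.

ΔS = 54.2 J/K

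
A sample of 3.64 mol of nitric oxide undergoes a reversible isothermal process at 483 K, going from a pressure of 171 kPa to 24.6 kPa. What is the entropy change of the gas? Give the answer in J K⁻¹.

For an isothermal ideal gas ΔS_gas = nR ln(P₁/P₂) = 3.64 × 8.314 × ln(171/24.6) = 58.7 J/K.

ΔS_gas = 58.7 J/K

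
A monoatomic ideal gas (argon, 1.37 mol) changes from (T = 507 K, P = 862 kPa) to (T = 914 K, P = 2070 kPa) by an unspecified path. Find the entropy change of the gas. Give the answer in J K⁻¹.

ΔS = nC_p ln(T₂/T₁) − nR ln(P₂/P₁), with C_p = 5R/2 = 20.79 J mol⁻¹ K⁻¹ for a monoatomic ideal gas.
ΔS = 1.37 × [20.79 × ln(914/507) − 8.314 × ln(2070/862)] = 6.8 J/K.

ΔS = 6.8 J/K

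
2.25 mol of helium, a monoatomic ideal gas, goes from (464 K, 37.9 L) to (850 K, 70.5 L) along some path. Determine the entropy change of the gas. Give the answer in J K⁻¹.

Entropy is a state function: ΔS = nC_V ln(T₂/T₁) + nR ln(V₂/V₁), with C_V = 3R/2 = 12.47 J mol⁻¹ K⁻¹ for a monoatomic ideal gas.
ΔS = 2.25 × [12.47 × ln(850/464) + 8.314 × ln(70.5/37.9)] = 28.6 J/K.

ΔS = 28.6 J/K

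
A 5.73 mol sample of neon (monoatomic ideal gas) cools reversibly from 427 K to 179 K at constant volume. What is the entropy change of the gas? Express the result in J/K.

ΔS = -62.1 J/K

At constant volume, ΔS = nC_V ln(T₂/T₁) with C_V = 3R/2 = 12.47 J mol⁻¹ K⁻¹.
ΔS = 5.73 × 12.47 × ln(179/427) = -62.1 J/K.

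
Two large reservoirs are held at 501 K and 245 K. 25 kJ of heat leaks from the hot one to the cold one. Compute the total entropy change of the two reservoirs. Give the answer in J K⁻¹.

ΔS_hot = −Q/T_H = −25000/501 = -49.9 J/K and ΔS_cold = +Q/T_C = 25000/245 = 102 J/K.
ΔS_total = -49.9 + 102 = 52.1 J/K, positive as the second law requires.

ΔS_total = 52.1 J/K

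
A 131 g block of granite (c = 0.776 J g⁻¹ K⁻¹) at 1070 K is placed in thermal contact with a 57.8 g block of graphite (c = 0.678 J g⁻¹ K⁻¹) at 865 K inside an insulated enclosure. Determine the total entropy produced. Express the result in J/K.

Energy balance: T_f = (m₁c₁T₁ + m₂c₂T₂)/(m₁c₁ + m₂c₂) = 1013 K.
ΔS₁ = m₁c₁ ln(T_f/T₁) = 101.656 × ln(1013/1070) = -5.569 J/K.
ΔS₂ = m₂c₂ ln(T_f/T₂) = 39.1884 × ln(1013/865) = 6.188 J/K.
ΔS_total = -5.569 + 6.188 = 0.619 J/K.

ΔS_total = 0.619 J/K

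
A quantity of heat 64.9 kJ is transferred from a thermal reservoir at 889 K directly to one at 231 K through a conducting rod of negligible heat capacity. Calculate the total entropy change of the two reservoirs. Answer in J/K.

ΔS_total = 208 J/K

ΔS_hot = −Q/T_H = −64900/889 = -73 J/K and ΔS_cold = +Q/T_C = 64900/231 = 281 J/K.
ΔS_total = -73 + 281 = 208 J/K, positive as the second law requires.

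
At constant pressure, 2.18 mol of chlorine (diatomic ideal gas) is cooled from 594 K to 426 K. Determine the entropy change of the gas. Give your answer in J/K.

ΔS = -21.1 J/K

At constant pressure, ΔS = nC_p ln(T₂/T₁) with C_p = 7R/2 = 29.1 J mol⁻¹ K⁻¹.
ΔS = 2.18 × 29.1 × ln(426/594) = -21.1 J/K.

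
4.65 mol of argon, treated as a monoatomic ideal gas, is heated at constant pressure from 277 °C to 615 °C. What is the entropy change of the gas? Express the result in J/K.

In kelvin: T₁ = 550.15 K, T₂ = 888.15 K. At constant pressure, ΔS = nC_p ln(T₂/T₁) with C_p = 5R/2 = 20.79 J mol⁻¹ K⁻¹.
ΔS = 4.65 × 20.79 × ln(888.15/550.15) = 46.3 J/K.

ΔS = 46.3 J/K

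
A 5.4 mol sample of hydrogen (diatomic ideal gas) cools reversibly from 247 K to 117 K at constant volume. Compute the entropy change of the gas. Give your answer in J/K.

ΔS = -83.9 J/K

At constant volume, ΔS = nC_V ln(T₂/T₁) with C_V = 5R/2 = 20.79 J mol⁻¹ K⁻¹.
ΔS = 5.4 × 20.79 × ln(117/247) = -83.9 J/K.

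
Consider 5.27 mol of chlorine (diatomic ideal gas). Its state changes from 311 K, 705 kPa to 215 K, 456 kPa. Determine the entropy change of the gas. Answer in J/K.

ΔS = nC_p ln(T₂/T₁) − nR ln(P₂/P₁), with C_p = 7R/2 = 29.1 J mol⁻¹ K⁻¹ for a diatomic ideal gas.
ΔS = 5.27 × [29.1 × ln(215/311) − 8.314 × ln(456/705)] = -37.5 J/K.

ΔS = -37.5 J/K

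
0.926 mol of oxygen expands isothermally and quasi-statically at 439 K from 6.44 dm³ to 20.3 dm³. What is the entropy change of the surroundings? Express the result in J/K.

ΔS_surr = -8.84 J/K

For an isothermal ideal gas ΔS_gas = nR ln(V₂/V₁) = 0.926 × 8.314 × ln(20.3/6.44) = 8.84 J/K.
The process is reversible, so ΔS_surr = −ΔS_gas = -8.84 J/K and ΔS_universe = 0.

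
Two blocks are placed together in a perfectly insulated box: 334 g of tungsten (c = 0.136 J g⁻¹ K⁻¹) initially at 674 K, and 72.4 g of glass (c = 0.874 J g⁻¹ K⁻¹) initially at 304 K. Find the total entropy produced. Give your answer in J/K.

Energy balance: T_f = (m₁c₁T₁ + m₂c₂T₂)/(m₁c₁ + m₂c₂) = 458.61 K.
ΔS₁ = m₁c₁ ln(T_f/T₁) = 45.424 × ln(458.61/674) = -17.49 J/K.
ΔS₂ = m₂c₂ ln(T_f/T₂) = 63.2776 × ln(458.61/304) = 26.02 J/K.
ΔS_total = -17.49 + 26.02 = 8.53 J/K.

ΔS_total = 8.53 J/K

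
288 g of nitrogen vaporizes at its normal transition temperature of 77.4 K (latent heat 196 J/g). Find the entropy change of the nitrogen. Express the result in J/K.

Heat absorbed by the substance: Q = mL = 288 × 196 = 56448 J.
At constant T, ΔS = Q_rev/T = 56448 / 77.4 = 729 J/K.

ΔS = 729 J/K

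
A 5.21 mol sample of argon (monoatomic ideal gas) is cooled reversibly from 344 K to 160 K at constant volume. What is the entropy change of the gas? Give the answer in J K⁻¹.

At constant volume, ΔS = nC_V ln(T₂/T₁) with C_V = 3R/2 = 12.47 J mol⁻¹ K⁻¹.
ΔS = 5.21 × 12.47 × ln(160/344) = -49.7 J/K.

ΔS = -49.7 J/K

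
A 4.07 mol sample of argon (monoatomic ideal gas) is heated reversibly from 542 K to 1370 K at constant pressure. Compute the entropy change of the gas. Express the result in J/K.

At constant pressure, ΔS = nC_p ln(T₂/T₁) with C_p = 5R/2 = 20.79 J mol⁻¹ K⁻¹.
ΔS = 4.07 × 20.79 × ln(1370/542) = 78.4 J/K.

ΔS = 78.4 J/K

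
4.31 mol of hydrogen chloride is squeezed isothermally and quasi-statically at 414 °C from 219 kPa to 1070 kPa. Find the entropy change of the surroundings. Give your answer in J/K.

For an isothermal ideal gas ΔS_gas = nR ln(P₁/P₂) = 4.31 × 8.314 × ln(219/1070) = -56.8 J/K.
The process is reversible, so ΔS_surr = −ΔS_gas = 56.8 J/K and ΔS_universe = 0.

ΔS_surr = 56.8 J/K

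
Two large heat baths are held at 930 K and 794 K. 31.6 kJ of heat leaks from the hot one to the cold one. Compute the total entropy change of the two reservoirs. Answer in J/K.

ΔS_hot = −Q/T_H = −31600/930 = -33.98 J/K and ΔS_cold = +Q/T_C = 31600/794 = 39.8 J/K.
ΔS_total = -33.98 + 39.8 = 5.82 J/K, positive as the second law requires.

ΔS_total = 5.82 J/K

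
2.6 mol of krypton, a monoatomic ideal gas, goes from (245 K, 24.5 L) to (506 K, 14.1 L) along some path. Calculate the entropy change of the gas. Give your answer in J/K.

Entropy is a state function: ΔS = nC_V ln(T₂/T₁) + nR ln(V₂/V₁), with C_V = 3R/2 = 12.47 J mol⁻¹ K⁻¹ for a monoatomic ideal gas.
ΔS = 2.6 × [12.47 × ln(506/245) + 8.314 × ln(14.1/24.5)] = 11.6 J/K.

ΔS = 11.6 J/K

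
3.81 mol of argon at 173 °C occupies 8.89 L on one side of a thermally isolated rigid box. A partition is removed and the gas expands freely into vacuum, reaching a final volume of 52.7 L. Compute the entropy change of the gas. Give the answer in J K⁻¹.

ΔS_gas = 56.4 J/K

No heat is exchanged and no work is done, so the ideal-gas temperature stays constant.
Entropy is a state function; using a reversible isothermal path, ΔS_gas = nR ln(V₂/V₁) = 3.81 × 8.314 × ln(52.7/8.89) = 56.4 J/K.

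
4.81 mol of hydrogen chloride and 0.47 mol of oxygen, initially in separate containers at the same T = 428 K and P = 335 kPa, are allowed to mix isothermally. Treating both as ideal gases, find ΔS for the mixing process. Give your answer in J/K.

Mole fractions: x_A = 4.81/5.28 = 0.911, x_B = 0.089.
ΔS_mix = −R(n_A ln x_A + n_B ln x_B) = −8.314 × (4.81 ln 0.911 + 0.47 ln 0.089) = 13.2 J/K.

ΔS_mix = 13.2 J/K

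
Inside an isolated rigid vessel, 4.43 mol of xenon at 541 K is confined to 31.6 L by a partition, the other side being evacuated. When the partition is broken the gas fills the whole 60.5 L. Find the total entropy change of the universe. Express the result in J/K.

ΔS_universe = 23.9 J/K

For an ideal gas in free expansion Q = 0 and W = 0, so T is unchanged.
Entropy is a state function; using a reversible isothermal path, ΔS_gas = nR ln(V₂/V₁) = 4.43 × 8.314 × ln(60.5/31.6) = 23.9 J/K.
The insulated surroundings exchange no heat, so ΔS_surr = 0 and ΔS_universe = ΔS_gas.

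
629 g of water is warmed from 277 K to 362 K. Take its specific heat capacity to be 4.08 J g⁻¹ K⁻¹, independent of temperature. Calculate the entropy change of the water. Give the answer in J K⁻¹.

ΔS = ∫dQ_rev/T = m c ln(T₂/T₁) = 629 × 4.08 × ln(362/277) = 687 J/K.

ΔS = 687 J/K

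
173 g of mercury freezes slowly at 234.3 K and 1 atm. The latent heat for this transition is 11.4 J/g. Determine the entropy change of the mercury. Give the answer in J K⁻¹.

ΔS = -8.42 J/K

Heat released by the substance: Q = −mL = −173 × 11.4 = −1972.2 J.
At constant T, ΔS = Q_rev/T = −1972.2 / 234.3 = -8.42 J/K.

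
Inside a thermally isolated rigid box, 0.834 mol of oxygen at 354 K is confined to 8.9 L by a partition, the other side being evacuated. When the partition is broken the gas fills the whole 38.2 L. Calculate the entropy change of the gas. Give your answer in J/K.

For an ideal gas in free expansion Q = 0 and W = 0, so T is unchanged.
Entropy is a state function; using a reversible isothermal path, ΔS_gas = nR ln(V₂/V₁) = 0.834 × 8.314 × ln(38.2/8.9) = 10.1 J/K.

ΔS_gas = 10.1 J/K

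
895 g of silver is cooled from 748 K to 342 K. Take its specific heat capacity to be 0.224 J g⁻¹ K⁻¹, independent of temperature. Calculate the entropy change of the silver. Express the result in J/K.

ΔS = -157 J/K

ΔS = ∫dQ_rev/T = m c ln(T₂/T₁) = 895 × 0.224 × ln(342/748) = -157 J/K.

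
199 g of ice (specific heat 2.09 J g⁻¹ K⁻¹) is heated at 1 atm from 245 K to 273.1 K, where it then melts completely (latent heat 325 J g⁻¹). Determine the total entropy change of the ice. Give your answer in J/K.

ΔS = 282 J/K

Warming step: ΔS₁ = m c ln(T_tr/T_i) = 199 × 2.09 × ln(273.1/245) = 45.16 J/K.
Phase change: ΔS₂ = +mL/T_tr = 199 × 325 / 273.1 = 236.8 J/K.
ΔS_total = (45.16) + (236.8) = 282 J/K.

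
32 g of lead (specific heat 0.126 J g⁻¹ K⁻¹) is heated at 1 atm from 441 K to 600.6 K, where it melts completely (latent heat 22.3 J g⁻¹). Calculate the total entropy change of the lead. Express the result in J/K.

Warming step: ΔS₁ = m c ln(T_tr/T_i) = 32 × 0.126 × ln(600.6/441) = 1.245 J/K.
Phase change: ΔS₂ = +mL/T_tr = 32 × 22.3 / 600.6 = 1.188 J/K.
ΔS_total = (1.245) + (1.188) = 2.43 J/K.

ΔS = 2.43 J/K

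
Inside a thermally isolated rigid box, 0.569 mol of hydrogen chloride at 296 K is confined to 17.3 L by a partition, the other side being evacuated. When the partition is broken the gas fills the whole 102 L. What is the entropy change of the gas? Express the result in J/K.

No heat is exchanged and no work is done, so the ideal-gas temperature stays constant.
Entropy is a state function; using a reversible isothermal path, ΔS_gas = nR ln(V₂/V₁) = 0.569 × 8.314 × ln(102/17.3) = 8.39 J/K.

ΔS_gas = 8.39 J/K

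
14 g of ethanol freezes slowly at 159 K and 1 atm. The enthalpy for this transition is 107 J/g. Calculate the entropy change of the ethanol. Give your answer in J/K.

ΔS = -9.42 J/K

Heat released by the substance: Q = −mL = −14 × 107 = −1498 J.
At constant T, ΔS = Q_rev/T = −1498 / 159 = -9.42 J/K.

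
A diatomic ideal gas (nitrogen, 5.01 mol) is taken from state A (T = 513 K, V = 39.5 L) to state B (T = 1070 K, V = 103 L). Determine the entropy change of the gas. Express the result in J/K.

Entropy is a state function: ΔS = nC_V ln(T₂/T₁) + nR ln(V₂/V₁), with C_V = 5R/2 = 20.79 J mol⁻¹ K⁻¹ for a diatomic ideal gas.
ΔS = 5.01 × [20.79 × ln(1070/513) + 8.314 × ln(103/39.5)] = 116 J/K.

ΔS = 116 J/K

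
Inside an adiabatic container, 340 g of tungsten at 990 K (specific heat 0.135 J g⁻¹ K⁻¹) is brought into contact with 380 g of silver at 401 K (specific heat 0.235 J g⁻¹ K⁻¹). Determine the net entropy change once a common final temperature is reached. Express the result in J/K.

Energy balance: T_f = (m₁c₁T₁ + m₂c₂T₂)/(m₁c₁ + m₂c₂) = 600.96 K.
ΔS₁ = m₁c₁ ln(T_f/T₁) = 45.9 × ln(600.96/990) = -22.91 J/K.
ΔS₂ = m₂c₂ ln(T_f/T₂) = 89.3 × ln(600.96/401) = 36.13 J/K.
ΔS_total = -22.91 + 36.13 = 13.2 J/K.

ΔS_total = 13.2 J/K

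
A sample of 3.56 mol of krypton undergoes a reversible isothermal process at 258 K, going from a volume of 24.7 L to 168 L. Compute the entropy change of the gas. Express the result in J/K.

For an isothermal ideal gas ΔS_gas = nR ln(V₂/V₁) = 3.56 × 8.314 × ln(168/24.7) = 56.7 J/K.

ΔS_gas = 56.7 J/K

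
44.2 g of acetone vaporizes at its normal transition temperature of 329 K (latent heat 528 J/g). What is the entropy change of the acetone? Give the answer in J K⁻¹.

Heat absorbed by the substance: Q = mL = 44.2 × 528 = 23337.6 J.
At constant T, ΔS = Q_rev/T = 23337.6 / 329 = 70.9 J/K.

ΔS = 70.9 J/K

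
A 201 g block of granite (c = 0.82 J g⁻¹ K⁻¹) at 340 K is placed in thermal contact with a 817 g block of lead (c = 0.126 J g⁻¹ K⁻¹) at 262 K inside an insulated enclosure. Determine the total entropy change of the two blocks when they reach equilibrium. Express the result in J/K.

ΔS_total = 2.1 J/K

Energy balance: T_f = (m₁c₁T₁ + m₂c₂T₂)/(m₁c₁ + m₂c₂) = 310.01 K.
ΔS₁ = m₁c₁ ln(T_f/T₁) = 164.82 × ln(310.01/340) = -15.22 J/K.
ΔS₂ = m₂c₂ ln(T_f/T₂) = 102.942 × ln(310.01/262) = 17.32 J/K.
ΔS_total = -15.22 + 17.32 = 2.1 J/K.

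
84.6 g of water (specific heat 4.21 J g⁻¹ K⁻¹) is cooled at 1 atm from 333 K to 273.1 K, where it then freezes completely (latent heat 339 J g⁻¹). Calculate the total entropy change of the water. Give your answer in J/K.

ΔS = -176 J/K

Cooling step: ΔS₁ = m c ln(T_tr/T_i) = 84.6 × 4.21 × ln(273.1/333) = -70.63 J/K.
Phase change: ΔS₂ = −mL/T_tr = −84.6 × 339 / 273.1 = -105 J/K.
ΔS_total = (-70.63) + (-105) = -176 J/K.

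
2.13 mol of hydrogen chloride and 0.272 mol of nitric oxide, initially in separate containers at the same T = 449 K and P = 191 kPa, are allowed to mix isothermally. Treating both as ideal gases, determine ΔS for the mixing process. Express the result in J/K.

ΔS_mix = 7.05 J/K

Mole fractions: x_A = 2.13/2.4 = 0.887, x_B = 0.113.
ΔS_mix = −R(n_A ln x_A + n_B ln x_B) = −8.314 × (2.13 ln 0.887 + 0.272 ln 0.113) = 7.05 J/K.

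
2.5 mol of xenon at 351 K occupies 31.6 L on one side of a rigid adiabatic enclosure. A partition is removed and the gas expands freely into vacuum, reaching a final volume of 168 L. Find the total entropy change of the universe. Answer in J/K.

ΔS_universe = 34.7 J/K

For an ideal gas in free expansion Q = 0 and W = 0, so T is unchanged.
Entropy is a state function; using a reversible isothermal path, ΔS_gas = nR ln(V₂/V₁) = 2.5 × 8.314 × ln(168/31.6) = 34.7 J/K.
The insulated surroundings exchange no heat, so ΔS_surr = 0 and ΔS_universe = ΔS_gas.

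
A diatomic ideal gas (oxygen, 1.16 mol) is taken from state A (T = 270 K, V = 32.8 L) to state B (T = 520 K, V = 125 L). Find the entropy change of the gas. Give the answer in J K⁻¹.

ΔS = 28.7 J/K

Entropy is a state function: ΔS = nC_V ln(T₂/T₁) + nR ln(V₂/V₁), with C_V = 5R/2 = 20.79 J mol⁻¹ K⁻¹ for a diatomic ideal gas.
ΔS = 1.16 × [20.79 × ln(520/270) + 8.314 × ln(125/32.8)] = 28.7 J/K.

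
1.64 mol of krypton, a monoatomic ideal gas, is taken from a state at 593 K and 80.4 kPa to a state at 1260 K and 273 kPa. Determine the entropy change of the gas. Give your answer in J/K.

ΔS = 9.02 J/K

ΔS = nC_p ln(T₂/T₁) − nR ln(P₂/P₁), with C_p = 5R/2 = 20.79 J mol⁻¹ K⁻¹ for a monoatomic ideal gas.
ΔS = 1.64 × [20.79 × ln(1260/593) − 8.314 × ln(273/80.4)] = 9.02 J/K.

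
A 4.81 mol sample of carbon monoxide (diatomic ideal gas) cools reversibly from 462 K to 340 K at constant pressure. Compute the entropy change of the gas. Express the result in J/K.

At constant pressure, ΔS = nC_p ln(T₂/T₁) with C_p = 7R/2 = 29.1 J mol⁻¹ K⁻¹.
ΔS = 4.81 × 29.1 × ln(340/462) = -42.9 J/K.

ΔS = -42.9 J/K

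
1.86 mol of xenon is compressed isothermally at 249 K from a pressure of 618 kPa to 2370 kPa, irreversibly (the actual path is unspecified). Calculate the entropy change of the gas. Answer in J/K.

ΔS_gas = -20.8 J/K

Entropy is a state function, so ΔS_gas depends only on the end states.
For an isothermal ideal gas ΔS_gas = nR ln(P₁/P₂) = 1.86 × 8.314 × ln(618/2370) = -20.8 J/K.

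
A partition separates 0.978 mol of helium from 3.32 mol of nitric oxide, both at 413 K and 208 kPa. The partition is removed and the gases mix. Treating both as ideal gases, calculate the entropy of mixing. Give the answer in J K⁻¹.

ΔS_mix = 19.2 J/K

Mole fractions: x_A = 0.978/4.3 = 0.228, x_B = 0.772.
ΔS_mix = −R(n_A ln x_A + n_B ln x_B) = −8.314 × (0.978 ln 0.228 + 3.32 ln 0.772) = 19.2 J/K.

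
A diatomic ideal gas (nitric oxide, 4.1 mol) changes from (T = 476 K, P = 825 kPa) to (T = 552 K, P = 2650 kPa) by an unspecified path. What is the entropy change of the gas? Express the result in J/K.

ΔS = -22.1 J/K

ΔS = nC_p ln(T₂/T₁) − nR ln(P₂/P₁), with C_p = 7R/2 = 29.1 J mol⁻¹ K⁻¹ for a diatomic ideal gas.
ΔS = 4.1 × [29.1 × ln(552/476) − 8.314 × ln(2650/825)] = -22.1 J/K.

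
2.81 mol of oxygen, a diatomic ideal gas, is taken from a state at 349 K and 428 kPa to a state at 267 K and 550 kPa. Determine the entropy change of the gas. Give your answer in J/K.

ΔS = nC_p ln(T₂/T₁) − nR ln(P₂/P₁), with C_p = 7R/2 = 29.1 J mol⁻¹ K⁻¹ for a diatomic ideal gas.
ΔS = 2.81 × [29.1 × ln(267/349) − 8.314 × ln(550/428)] = -27.8 J/K.

ΔS = -27.8 J/K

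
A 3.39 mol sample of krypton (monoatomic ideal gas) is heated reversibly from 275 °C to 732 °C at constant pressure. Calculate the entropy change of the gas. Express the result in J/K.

ΔS = 42.7 J/K

In kelvin: T₁ = 548.15 K, T₂ = 1005.15 K. At constant pressure, ΔS = nC_p ln(T₂/T₁) with C_p = 5R/2 = 20.79 J mol⁻¹ K⁻¹.
ΔS = 3.39 × 20.79 × ln(1005.15/548.15) = 42.7 J/K.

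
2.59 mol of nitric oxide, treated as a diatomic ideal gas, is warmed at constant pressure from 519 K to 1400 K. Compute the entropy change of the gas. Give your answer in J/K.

At constant pressure, ΔS = nC_p ln(T₂/T₁) with C_p = 7R/2 = 29.1 J mol⁻¹ K⁻¹.
ΔS = 2.59 × 29.1 × ln(1400/519) = 74.8 J/K.

ΔS = 74.8 J/K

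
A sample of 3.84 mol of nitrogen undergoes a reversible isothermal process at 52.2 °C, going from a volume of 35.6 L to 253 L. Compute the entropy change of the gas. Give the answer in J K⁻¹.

For an isothermal ideal gas ΔS_gas = nR ln(V₂/V₁) = 3.84 × 8.314 × ln(253/35.6) = 62.6 J/K.

ΔS_gas = 62.6 J/K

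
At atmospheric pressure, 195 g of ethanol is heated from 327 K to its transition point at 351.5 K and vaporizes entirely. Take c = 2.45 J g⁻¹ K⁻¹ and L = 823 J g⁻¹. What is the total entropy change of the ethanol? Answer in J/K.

Warming step: ΔS₁ = m c ln(T_tr/T_i) = 195 × 2.45 × ln(351.5/327) = 34.52 J/K.
Phase change: ΔS₂ = +mL/T_tr = 195 × 823 / 351.5 = 456.6 J/K.
ΔS_total = (34.52) + (456.6) = 491 J/K.

ΔS = 491 J/K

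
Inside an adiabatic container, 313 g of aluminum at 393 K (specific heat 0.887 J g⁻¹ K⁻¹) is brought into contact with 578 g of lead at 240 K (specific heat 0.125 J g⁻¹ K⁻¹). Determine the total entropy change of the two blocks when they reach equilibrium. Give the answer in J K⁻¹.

Energy balance: T_f = (m₁c₁T₁ + m₂c₂T₂)/(m₁c₁ + m₂c₂) = 361.41 K.
ΔS₁ = m₁c₁ ln(T_f/T₁) = 277.631 × ln(361.41/393) = -23.27 J/K.
ΔS₂ = m₂c₂ ln(T_f/T₂) = 72.25 × ln(361.41/240) = 29.58 J/K.
ΔS_total = -23.27 + 29.58 = 6.31 J/K.

ΔS_total = 6.31 J/K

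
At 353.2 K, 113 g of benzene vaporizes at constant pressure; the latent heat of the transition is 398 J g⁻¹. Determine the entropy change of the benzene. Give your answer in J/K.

ΔS = 127 J/K

Heat absorbed by the substance: Q = mL = 113 × 398 = 44974 J.
At constant T, ΔS = Q_rev/T = 44974 / 353.2 = 127 J/K.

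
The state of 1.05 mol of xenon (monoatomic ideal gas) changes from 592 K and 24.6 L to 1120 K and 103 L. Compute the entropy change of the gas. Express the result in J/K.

ΔS = 20.8 J/K

Entropy is a state function: ΔS = nC_V ln(T₂/T₁) + nR ln(V₂/V₁), with C_V = 3R/2 = 12.47 J mol⁻¹ K⁻¹ for a monoatomic ideal gas.
ΔS = 1.05 × [12.47 × ln(1120/592) + 8.314 × ln(103/24.6)] = 20.8 J/K.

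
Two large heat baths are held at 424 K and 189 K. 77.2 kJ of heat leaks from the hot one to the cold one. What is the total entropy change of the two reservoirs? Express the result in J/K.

ΔS_hot = −Q/T_H = −77200/424 = -182.1 J/K and ΔS_cold = +Q/T_C = 77200/189 = 408.5 J/K.
ΔS_total = -182.1 + 408.5 = 226 J/K, positive as the second law requires.

ΔS_total = 226 J/K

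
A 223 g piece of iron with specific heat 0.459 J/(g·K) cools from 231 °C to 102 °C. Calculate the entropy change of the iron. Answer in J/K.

ΔS = -30.3 J/K

In kelvin: T₁ = 504.15 K, T₂ = 375.15 K. ΔS = ∫dQ_rev/T = m c ln(T₂/T₁) = 223 × 0.459 × ln(375.15/504.15) = -30.3 J/K.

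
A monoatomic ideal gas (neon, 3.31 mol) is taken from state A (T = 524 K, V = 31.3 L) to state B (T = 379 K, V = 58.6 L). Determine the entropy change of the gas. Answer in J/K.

ΔS = 3.89 J/K

Entropy is a state function: ΔS = nC_V ln(T₂/T₁) + nR ln(V₂/V₁), with C_V = 3R/2 = 12.47 J mol⁻¹ K⁻¹ for a monoatomic ideal gas.
ΔS = 3.31 × [12.47 × ln(379/524) + 8.314 × ln(58.6/31.3)] = 3.89 J/K.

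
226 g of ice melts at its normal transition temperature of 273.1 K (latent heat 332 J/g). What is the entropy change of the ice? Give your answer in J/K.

ΔS = 275 J/K

Heat absorbed by the substance: Q = mL = 226 × 332 = 75032 J.
At constant T, ΔS = Q_rev/T = 75032 / 273.1 = 275 J/K.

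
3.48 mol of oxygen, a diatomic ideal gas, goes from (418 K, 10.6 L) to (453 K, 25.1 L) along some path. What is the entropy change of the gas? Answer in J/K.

Entropy is a state function: ΔS = nC_V ln(T₂/T₁) + nR ln(V₂/V₁), with C_V = 5R/2 = 20.79 J mol⁻¹ K⁻¹ for a diatomic ideal gas.
ΔS = 3.48 × [20.79 × ln(453/418) + 8.314 × ln(25.1/10.6)] = 30.8 J/K.

ΔS = 30.8 J/K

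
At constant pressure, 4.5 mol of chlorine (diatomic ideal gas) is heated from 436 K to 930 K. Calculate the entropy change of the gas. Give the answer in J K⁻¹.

ΔS = 99.2 J/K

At constant pressure, ΔS = nC_p ln(T₂/T₁) with C_p = 7R/2 = 29.1 J mol⁻¹ K⁻¹.
ΔS = 4.5 × 29.1 × ln(930/436) = 99.2 J/K.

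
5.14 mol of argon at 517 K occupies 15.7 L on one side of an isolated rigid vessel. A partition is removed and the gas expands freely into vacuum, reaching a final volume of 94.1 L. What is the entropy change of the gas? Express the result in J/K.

ΔS_gas = 76.5 J/K

For an ideal gas in free expansion Q = 0 and W = 0, so T is unchanged.
Entropy is a state function; using a reversible isothermal path, ΔS_gas = nR ln(V₂/V₁) = 5.14 × 8.314 × ln(94.1/15.7) = 76.5 J/K.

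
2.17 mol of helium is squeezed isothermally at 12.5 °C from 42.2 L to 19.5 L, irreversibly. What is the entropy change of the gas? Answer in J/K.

Entropy is a state function, so ΔS_gas depends only on the end states.
For an isothermal ideal gas ΔS_gas = nR ln(V₂/V₁) = 2.17 × 8.314 × ln(19.5/42.2) = -13.9 J/K.

ΔS_gas = -13.9 J/K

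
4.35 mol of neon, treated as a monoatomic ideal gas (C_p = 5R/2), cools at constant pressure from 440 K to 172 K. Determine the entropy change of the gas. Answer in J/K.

ΔS = -84.9 J/K

At constant pressure, ΔS = nC_p ln(T₂/T₁) with C_p = 5R/2 = 20.79 J mol⁻¹ K⁻¹.
ΔS = 4.35 × 20.79 × ln(172/440) = -84.9 J/K.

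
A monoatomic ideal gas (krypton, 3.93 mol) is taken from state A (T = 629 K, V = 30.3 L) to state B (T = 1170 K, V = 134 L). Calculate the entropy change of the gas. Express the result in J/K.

ΔS = 79 J/K

Entropy is a state function: ΔS = nC_V ln(T₂/T₁) + nR ln(V₂/V₁), with C_V = 3R/2 = 12.47 J mol⁻¹ K⁻¹ for a monoatomic ideal gas.
ΔS = 3.93 × [12.47 × ln(1170/629) + 8.314 × ln(134/30.3)] = 79 J/K.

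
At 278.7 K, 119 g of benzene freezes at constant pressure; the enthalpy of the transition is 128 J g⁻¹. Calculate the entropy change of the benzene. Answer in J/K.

Heat released by the substance: Q = −mL = −119 × 128 = −15232 J.
At constant T, ΔS = Q_rev/T = −15232 / 278.7 = -54.7 J/K.

ΔS = -54.7 J/K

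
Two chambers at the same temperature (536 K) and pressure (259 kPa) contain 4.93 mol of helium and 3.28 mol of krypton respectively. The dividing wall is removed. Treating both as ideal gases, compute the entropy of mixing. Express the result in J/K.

Mole fractions: x_A = 4.93/8.21 = 0.6, x_B = 0.4.
ΔS_mix = −R(n_A ln x_A + n_B ln x_B) = −8.314 × (4.93 ln 0.6 + 3.28 ln 0.4) = 45.9 J/K.

ΔS_mix = 45.9 J/K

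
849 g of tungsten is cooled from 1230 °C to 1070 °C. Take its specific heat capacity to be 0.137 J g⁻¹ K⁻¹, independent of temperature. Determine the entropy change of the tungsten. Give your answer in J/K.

In kelvin: T₁ = 1503.15 K, T₂ = 1343.15 K. ΔS = ∫dQ_rev/T = m c ln(T₂/T₁) = 849 × 0.137 × ln(1343.15/1503.15) = -13.1 J/K.

ΔS = -13.1 J/K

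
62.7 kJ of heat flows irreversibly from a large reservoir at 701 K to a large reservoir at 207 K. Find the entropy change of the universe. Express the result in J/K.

ΔS_total = 213 J/K

ΔS_hot = −Q/T_H = −62700/701 = -89.44 J/K and ΔS_cold = +Q/T_C = 62700/207 = 302.9 J/K.
ΔS_total = -89.44 + 302.9 = 213 J/K, positive as the second law requires.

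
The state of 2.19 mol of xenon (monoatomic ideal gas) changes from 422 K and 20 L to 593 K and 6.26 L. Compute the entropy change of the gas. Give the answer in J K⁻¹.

Entropy is a state function: ΔS = nC_V ln(T₂/T₁) + nR ln(V₂/V₁), with C_V = 3R/2 = 12.47 J mol⁻¹ K⁻¹ for a monoatomic ideal gas.
ΔS = 2.19 × [12.47 × ln(593/422) + 8.314 × ln(6.26/20)] = -11.9 J/K.

ΔS = -11.9 J/K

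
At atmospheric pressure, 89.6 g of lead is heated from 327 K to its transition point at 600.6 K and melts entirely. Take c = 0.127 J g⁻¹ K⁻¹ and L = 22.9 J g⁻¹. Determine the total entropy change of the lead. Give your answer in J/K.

Warming step: ΔS₁ = m c ln(T_tr/T_i) = 89.6 × 0.127 × ln(600.6/327) = 6.918 J/K.
Phase change: ΔS₂ = +mL/T_tr = 89.6 × 22.9 / 600.6 = 3.416 J/K.
ΔS_total = (6.918) + (3.416) = 10.3 J/K.

ΔS = 10.3 J/K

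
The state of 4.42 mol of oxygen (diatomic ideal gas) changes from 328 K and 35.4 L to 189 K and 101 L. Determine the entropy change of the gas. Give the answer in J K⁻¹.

ΔS = -12.1 J/K

Entropy is a state function: ΔS = nC_V ln(T₂/T₁) + nR ln(V₂/V₁), with C_V = 5R/2 = 20.79 J mol⁻¹ K⁻¹ for a diatomic ideal gas.
ΔS = 4.42 × [20.79 × ln(189/328) + 8.314 × ln(101/35.4)] = -12.1 J/K.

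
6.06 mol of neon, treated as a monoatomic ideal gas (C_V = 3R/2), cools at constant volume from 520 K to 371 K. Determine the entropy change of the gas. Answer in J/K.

ΔS = -25.5 J/K

At constant volume, ΔS = nC_V ln(T₂/T₁) with C_V = 3R/2 = 12.47 J mol⁻¹ K⁻¹.
ΔS = 6.06 × 12.47 × ln(371/520) = -25.5 J/K.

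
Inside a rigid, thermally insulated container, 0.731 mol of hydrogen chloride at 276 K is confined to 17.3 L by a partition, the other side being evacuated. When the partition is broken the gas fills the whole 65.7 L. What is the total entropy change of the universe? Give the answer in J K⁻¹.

No heat is exchanged and no work is done, so the ideal-gas temperature stays constant.
Entropy is a state function; using a reversible isothermal path, ΔS_gas = nR ln(V₂/V₁) = 0.731 × 8.314 × ln(65.7/17.3) = 8.11 J/K.
The insulated surroundings exchange no heat, so ΔS_surr = 0 and ΔS_universe = ΔS_gas.

ΔS_universe = 8.11 J/K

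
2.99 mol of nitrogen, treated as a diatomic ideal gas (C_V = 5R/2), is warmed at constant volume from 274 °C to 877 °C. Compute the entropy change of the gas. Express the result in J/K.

In kelvin: T₁ = 547.15 K, T₂ = 1150.15 K. At constant volume, ΔS = nC_V ln(T₂/T₁) with C_V = 5R/2 = 20.79 J mol⁻¹ K⁻¹.
ΔS = 2.99 × 20.79 × ln(1150.15/547.15) = 46.2 J/K.

ΔS = 46.2 J/K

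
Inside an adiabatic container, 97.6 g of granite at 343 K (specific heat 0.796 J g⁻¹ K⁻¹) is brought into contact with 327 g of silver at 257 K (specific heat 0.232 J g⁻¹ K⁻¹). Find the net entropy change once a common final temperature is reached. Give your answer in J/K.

Energy balance: T_f = (m₁c₁T₁ + m₂c₂T₂)/(m₁c₁ + m₂c₂) = 300.51 K.
ΔS₁ = m₁c₁ ln(T_f/T₁) = 77.6896 × ln(300.51/343) = -10.274 J/K.
ΔS₂ = m₂c₂ ln(T_f/T₂) = 75.864 × ln(300.51/257) = 11.866 J/K.
ΔS_total = -10.274 + 11.866 = 1.59 J/K.

ΔS_total = 1.59 J/K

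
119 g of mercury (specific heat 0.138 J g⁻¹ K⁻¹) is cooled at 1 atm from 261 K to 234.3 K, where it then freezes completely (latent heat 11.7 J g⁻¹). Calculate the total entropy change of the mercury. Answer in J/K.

Cooling step: ΔS₁ = m c ln(T_tr/T_i) = 119 × 0.138 × ln(234.3/261) = -1.772 J/K.
Phase change: ΔS₂ = −mL/T_tr = −119 × 11.7 / 234.3 = -5.942 J/K.
ΔS_total = (-1.772) + (-5.942) = -7.71 J/K.

ΔS = -7.71 J/K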